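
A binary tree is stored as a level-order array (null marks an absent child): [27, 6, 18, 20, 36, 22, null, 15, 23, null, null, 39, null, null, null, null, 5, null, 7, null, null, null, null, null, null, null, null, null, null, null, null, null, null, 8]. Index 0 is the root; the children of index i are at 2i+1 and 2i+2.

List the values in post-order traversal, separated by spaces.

8 5 15 7 23 20 36 6 39 22 18 27

Post-order visits the left subtree, then the right subtree, then the node.
At 27: go left to 6.
  At 6: go left to 20.
    At 20: go left to 15.
      At 15: no left child.
      At 15: go right to 5.
        At 5: go left to 8.
          8 is a leaf — visit 8.
        At 5: no right child.
        Visit 5.
      Visit 15.
    At 20: go right to 23.
      At 23: no left child.
      At 23: go right to 7.
        7 is a leaf — visit 7.
      Visit 23.
    Visit 20.
  At 6: go right to 36.
    36 is a leaf — visit 36.
  Visit 6.
At 27: go right to 18.
  At 18: go left to 22.
    At 22: go left to 39.
      39 is a leaf — visit 39.
    At 22: no right child.
    Visit 22.
  At 18: no right child.
  Visit 18.
Visit 27.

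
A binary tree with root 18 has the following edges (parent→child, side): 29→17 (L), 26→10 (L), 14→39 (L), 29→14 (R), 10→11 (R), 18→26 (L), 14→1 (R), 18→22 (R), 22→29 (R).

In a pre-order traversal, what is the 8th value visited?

Pre-order visits the node, then its left subtree, then its right subtree.
Visit 18.
At 18: go left to 26.
  Visit 26.
  At 26: go left to 10.
    Visit 10.
    At 10: no left child.
    At 10: go right to 11.
      11 is a leaf — visit 11.
  At 26: no right child.
At 18: go right to 22.
  Visit 22.
  At 22: no left child.
  At 22: go right to 29.
    Visit 29.
    At 29: go left to 17.
      17 is a leaf — visit 17.
    At 29: go right to 14.
      Visit 14.
      At 14: go left to 39.
        39 is a leaf — visit 39.
      At 14: go right to 1.
        1 is a leaf — visit 1.
Full pre-order sequence: 18, 26, 10, 11, 22, 29, 17, 14, 39, 1.

14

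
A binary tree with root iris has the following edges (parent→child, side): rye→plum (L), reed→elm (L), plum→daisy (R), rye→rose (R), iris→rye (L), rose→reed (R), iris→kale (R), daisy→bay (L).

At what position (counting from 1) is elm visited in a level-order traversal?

Level-order visits nodes level by level from the root, left to right within each level.
Level 0: iris
Level 1: rye, kale
Level 2: plum, rose
Level 3: daisy, reed
Level 4: bay, elm
Full level-order sequence: iris, rye, kale, plum, rose, daisy, reed, bay, elm.

9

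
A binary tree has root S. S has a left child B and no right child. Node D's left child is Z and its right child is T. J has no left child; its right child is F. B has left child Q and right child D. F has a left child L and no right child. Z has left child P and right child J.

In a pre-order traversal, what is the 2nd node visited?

Pre-order visits the node, then its left subtree, then its right subtree.
Visit S.
At S: go left to B.
  Visit B.
  At B: go left to Q.
    Q is a leaf — visit Q.
  At B: go right to D.
    Visit D.
    At D: go left to Z.
      Visit Z.
      At Z: go left to P.
        P is a leaf — visit P.
      At Z: go right to J.
        Visit J.
        At J: no left child.
        At J: go right to F.
          Visit F.
          At F: go left to L.
            L is a leaf — visit L.
          At F: no right child.
    At D: go right to T.
      T is a leaf — visit T.
At S: no right child.
Full pre-order sequence: S, B, Q, D, Z, P, J, F, L, T.

B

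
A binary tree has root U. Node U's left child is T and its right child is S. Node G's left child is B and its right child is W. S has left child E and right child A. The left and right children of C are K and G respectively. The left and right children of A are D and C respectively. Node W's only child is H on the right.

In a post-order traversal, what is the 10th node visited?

A

Post-order visits the left subtree, then the right subtree, then the node.
At U: go left to T.
  T is a leaf — visit T.
At U: go right to S.
  At S: go left to E.
    E is a leaf — visit E.
  At S: go right to A.
    At A: go left to D.
      D is a leaf — visit D.
    At A: go right to C.
      At C: go left to K.
        K is a leaf — visit K.
      At C: go right to G.
        At G: go left to B.
          B is a leaf — visit B.
        At G: go right to W.
          At W: no left child.
          At W: go right to H.
            H is a leaf — visit H.
          Visit W.
        Visit G.
      Visit C.
    Visit A.
  Visit S.
Visit U.
Full post-order sequence: T, E, D, K, B, H, W, G, C, A, S, U.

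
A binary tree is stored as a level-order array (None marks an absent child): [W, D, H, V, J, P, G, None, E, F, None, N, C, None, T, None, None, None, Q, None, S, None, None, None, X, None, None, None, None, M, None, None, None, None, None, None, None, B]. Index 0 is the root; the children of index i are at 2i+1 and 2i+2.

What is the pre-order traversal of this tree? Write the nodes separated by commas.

Pre-order visits the node, then its left subtree, then its right subtree.
Visit W.
At W: go left to D.
  Visit D.
  At D: go left to V.
    Visit V.
    At V: no left child.
    At V: go right to E.
      Visit E.
      At E: no left child.
      At E: go right to Q.
        Visit Q.
        At Q: go left to B.
          B is a leaf — visit B.
        At Q: no right child.
  At D: go right to J.
    Visit J.
    At J: go left to F.
      Visit F.
      At F: no left child.
      At F: go right to S.
        S is a leaf — visit S.
    At J: no right child.
At W: go right to H.
  Visit H.
  At H: go left to P.
    Visit P.
    At P: go left to N.
      Visit N.
      At N: no left child.
      At N: go right to X.
        X is a leaf — visit X.
    At P: go right to C.
      C is a leaf — visit C.
  At H: go right to G.
    Visit G.
    At G: no left child.
    At G: go right to T.
      Visit T.
      At T: go left to M.
        M is a leaf — visit M.
      At T: no right child.

W, D, V, E, Q, B, J, F, S, H, P, N, X, C, G, T, M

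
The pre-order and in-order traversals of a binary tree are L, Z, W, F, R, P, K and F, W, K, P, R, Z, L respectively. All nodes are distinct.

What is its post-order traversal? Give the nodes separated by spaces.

F K P R W Z L

The first element of pre-order is the root; it splits in-order into left and right subtrees.
Root L: left subtree has 6 nodes {F, W, K, P, R, Z}, right has 0 { }.
  Root Z: left subtree has 5 nodes {F, W, K, P, R}, right has 0 { }.
    Root W: left subtree has 1 node {F}, right has 3 {K, P, R}.
      Root R: left subtree has 2 nodes {K, P}, right has 0 { }.
        Root P: left subtree has 1 node {K}, right has 0 { }.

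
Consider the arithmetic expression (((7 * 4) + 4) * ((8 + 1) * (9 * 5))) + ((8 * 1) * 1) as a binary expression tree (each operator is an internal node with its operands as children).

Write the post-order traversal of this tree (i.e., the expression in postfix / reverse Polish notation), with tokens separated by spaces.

Post-order on an expression tree gives postfix notation: for each operator, emit left operand, right operand, then the operator.

7 4 * 4 + 8 1 + 9 5 * * * 8 1 * 1 * +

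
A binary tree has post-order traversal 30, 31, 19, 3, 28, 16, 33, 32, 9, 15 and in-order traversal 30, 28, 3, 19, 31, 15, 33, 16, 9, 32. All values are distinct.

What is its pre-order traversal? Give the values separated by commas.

The last element of post-order is the root; it splits in-order into left and right subtrees.
Root 15: left subtree has 5 nodes {30, 28, 3, 19, 31}, right has 4 {33, 16, 9, 32}.
  Root 28: left subtree has 1 node {30}, right has 3 {3, 19, 31}.
    Root 3: left subtree has 0 nodes { }, right has 2 {19, 31}.
      Root 19: left subtree has 0 nodes { }, right has 1 {31}.
  Root 9: left subtree has 2 nodes {33, 16}, right has 1 {32}.
    Root 33: left subtree has 0 nodes { }, right has 1 {16}.

15, 28, 30, 3, 19, 31, 9, 33, 16, 32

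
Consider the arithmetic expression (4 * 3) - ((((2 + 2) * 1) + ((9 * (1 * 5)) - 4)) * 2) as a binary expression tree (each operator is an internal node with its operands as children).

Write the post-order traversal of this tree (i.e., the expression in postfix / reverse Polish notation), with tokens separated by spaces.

4 3 * 2 2 + 1 * 9 1 5 * * 4 - + 2 * -

Post-order on an expression tree gives postfix notation: for each operator, emit left operand, right operand, then the operator.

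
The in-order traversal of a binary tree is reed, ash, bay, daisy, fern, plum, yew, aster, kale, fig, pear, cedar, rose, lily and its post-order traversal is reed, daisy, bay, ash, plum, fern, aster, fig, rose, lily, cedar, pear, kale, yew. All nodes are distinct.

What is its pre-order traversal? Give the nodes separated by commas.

yew, fern, ash, reed, bay, daisy, plum, kale, aster, pear, fig, cedar, lily, rose

The last element of post-order is the root; it splits in-order into left and right subtrees.
Root yew: left subtree has 6 nodes {reed, ash, bay, daisy, fern, plum}, right has 7 {aster, kale, fig, pear, cedar, rose, lily}.
  Root fern: left subtree has 4 nodes {reed, ash, bay, daisy}, right has 1 {plum}.
    Root ash: left subtree has 1 node {reed}, right has 2 {bay, daisy}.
      Root bay: left subtree has 0 nodes { }, right has 1 {daisy}.
  Root kale: left subtree has 1 node {aster}, right has 5 {fig, pear, cedar, rose, lily}.
    Root pear: left subtree has 1 node {fig}, right has 3 {cedar, rose, lily}.
      Root cedar: left subtree has 0 nodes { }, right has 2 {rose, lily}.
        Root lily: left subtree has 1 node {rose}, right has 0 { }.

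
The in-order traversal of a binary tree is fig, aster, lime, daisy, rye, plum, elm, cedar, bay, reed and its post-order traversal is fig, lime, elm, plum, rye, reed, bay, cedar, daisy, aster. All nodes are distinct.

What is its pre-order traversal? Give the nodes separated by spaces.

aster fig daisy lime cedar rye plum elm bay reed

The last element of post-order is the root; it splits in-order into left and right subtrees.
Root aster: left subtree has 1 node {fig}, right has 8 {lime, daisy, rye, plum, elm, cedar, bay, reed}.
  Root daisy: left subtree has 1 node {lime}, right has 6 {rye, plum, elm, cedar, bay, reed}.
    Root cedar: left subtree has 3 nodes {rye, plum, elm}, right has 2 {bay, reed}.
      Root rye: left subtree has 0 nodes { }, right has 2 {plum, elm}.
        Root plum: left subtree has 0 nodes { }, right has 1 {elm}.
      Root bay: left subtree has 0 nodes { }, right has 1 {reed}.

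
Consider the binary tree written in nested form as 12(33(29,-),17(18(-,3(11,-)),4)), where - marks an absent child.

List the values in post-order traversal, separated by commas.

29, 33, 11, 3, 18, 4, 17, 12

Post-order visits the left subtree, then the right subtree, then the node.
At 12: go left to 33.
  At 33: go left to 29.
    29 is a leaf — visit 29.
  At 33: no right child.
  Visit 33.
At 12: go right to 17.
  At 17: go left to 18.
    At 18: no left child.
    At 18: go right to 3.
      At 3: go left to 11.
        11 is a leaf — visit 11.
      At 3: no right child.
      Visit 3.
    Visit 18.
  At 17: go right to 4.
    4 is a leaf — visit 4.
  Visit 17.
Visit 12.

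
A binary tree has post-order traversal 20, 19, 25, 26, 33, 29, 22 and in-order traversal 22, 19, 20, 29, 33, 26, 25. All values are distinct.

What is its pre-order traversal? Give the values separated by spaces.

The last element of post-order is the root; it splits in-order into left and right subtrees.
Root 22: left subtree has 0 nodes { }, right has 6 {19, 20, 29, 33, 26, 25}.
  Root 29: left subtree has 2 nodes {19, 20}, right has 3 {33, 26, 25}.
    Root 19: left subtree has 0 nodes { }, right has 1 {20}.
    Root 33: left subtree has 0 nodes { }, right has 2 {26, 25}.
      Root 26: left subtree has 0 nodes { }, right has 1 {25}.

22 29 19 20 33 26 25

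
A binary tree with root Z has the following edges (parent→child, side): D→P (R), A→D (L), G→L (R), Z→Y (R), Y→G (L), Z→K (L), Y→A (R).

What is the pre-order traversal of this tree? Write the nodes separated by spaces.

Pre-order visits the node, then its left subtree, then its right subtree.
Visit Z.
At Z: go left to K.
  K is a leaf — visit K.
At Z: go right to Y.
  Visit Y.
  At Y: go left to G.
    Visit G.
    At G: no left child.
    At G: go right to L.
      L is a leaf — visit L.
  At Y: go right to A.
    Visit A.
    At A: go left to D.
      Visit D.
      At D: no left child.
      At D: go right to P.
        P is a leaf — visit P.
    At A: no right child.

Z K Y G L A D P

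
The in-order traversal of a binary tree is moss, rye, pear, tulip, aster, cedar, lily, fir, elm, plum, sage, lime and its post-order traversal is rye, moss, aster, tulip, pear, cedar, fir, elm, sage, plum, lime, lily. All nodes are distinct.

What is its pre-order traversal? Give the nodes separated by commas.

The last element of post-order is the root; it splits in-order into left and right subtrees.
Root lily: left subtree has 6 nodes {moss, rye, pear, tulip, aster, cedar}, right has 5 {fir, elm, plum, sage, lime}.
  Root cedar: left subtree has 5 nodes {moss, rye, pear, tulip, aster}, right has 0 { }.
    Root pear: left subtree has 2 nodes {moss, rye}, right has 2 {tulip, aster}.
      Root moss: left subtree has 0 nodes { }, right has 1 {rye}.
      Root tulip: left subtree has 0 nodes { }, right has 1 {aster}.
  Root lime: left subtree has 4 nodes {fir, elm, plum, sage}, right has 0 { }.
    Root plum: left subtree has 2 nodes {fir, elm}, right has 1 {sage}.
      Root elm: left subtree has 1 node {fir}, right has 0 { }.

lily, cedar, pear, moss, rye, tulip, aster, lime, plum, elm, fir, sage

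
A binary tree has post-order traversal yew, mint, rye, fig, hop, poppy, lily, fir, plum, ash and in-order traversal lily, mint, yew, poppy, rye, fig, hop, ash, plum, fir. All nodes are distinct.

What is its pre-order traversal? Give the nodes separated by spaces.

ash lily poppy mint yew hop fig rye plum fir

The last element of post-order is the root; it splits in-order into left and right subtrees.
Root ash: left subtree has 7 nodes {lily, mint, yew, poppy, rye, fig, hop}, right has 2 {plum, fir}.
  Root lily: left subtree has 0 nodes { }, right has 6 {mint, yew, poppy, rye, fig, hop}.
    Root poppy: left subtree has 2 nodes {mint, yew}, right has 3 {rye, fig, hop}.
      Root mint: left subtree has 0 nodes { }, right has 1 {yew}.
      Root hop: left subtree has 2 nodes {rye, fig}, right has 0 { }.
        Root fig: left subtree has 1 node {rye}, right has 0 { }.
  Root plum: left subtree has 0 nodes { }, right has 1 {fir}.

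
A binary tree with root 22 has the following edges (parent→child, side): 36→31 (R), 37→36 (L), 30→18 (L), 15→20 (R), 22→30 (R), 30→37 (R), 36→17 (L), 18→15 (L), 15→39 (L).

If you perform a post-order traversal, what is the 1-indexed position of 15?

Post-order visits the left subtree, then the right subtree, then the node.
At 22: no left child.
At 22: go right to 30.
  At 30: go left to 18.
    At 18: go left to 15.
      At 15: go left to 39.
        39 is a leaf — visit 39.
      At 15: go right to 20.
        20 is a leaf — visit 20.
      Visit 15.
    At 18: no right child.
    Visit 18.
  At 30: go right to 37.
    At 37: go left to 36.
      At 36: go left to 17.
        17 is a leaf — visit 17.
      At 36: go right to 31.
        31 is a leaf — visit 31.
      Visit 36.
    At 37: no right child.
    Visit 37.
  Visit 30.
Visit 22.
Full post-order sequence: 39, 20, 15, 18, 17, 31, 36, 37, 30, 22.

3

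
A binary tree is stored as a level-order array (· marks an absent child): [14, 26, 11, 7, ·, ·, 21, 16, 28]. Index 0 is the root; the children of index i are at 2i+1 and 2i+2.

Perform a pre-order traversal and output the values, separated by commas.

14, 26, 7, 16, 28, 11, 21

Pre-order visits the node, then its left subtree, then its right subtree.
Visit 14.
At 14: go left to 26.
  Visit 26.
  At 26: go left to 7.
    Visit 7.
    At 7: go left to 16.
      16 is a leaf — visit 16.
    At 7: go right to 28.
      28 is a leaf — visit 28.
  At 26: no right child.
At 14: go right to 11.
  Visit 11.
  At 11: no left child.
  At 11: go right to 21.
    21 is a leaf — visit 21.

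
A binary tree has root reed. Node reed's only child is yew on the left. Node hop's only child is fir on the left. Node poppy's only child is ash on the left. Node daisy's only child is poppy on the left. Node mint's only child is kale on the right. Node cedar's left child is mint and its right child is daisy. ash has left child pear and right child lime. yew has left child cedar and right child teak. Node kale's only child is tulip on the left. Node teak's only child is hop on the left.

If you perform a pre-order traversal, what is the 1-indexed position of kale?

5

Pre-order visits the node, then its left subtree, then its right subtree.
Visit reed.
At reed: go left to yew.
  Visit yew.
  At yew: go left to cedar.
    Visit cedar.
    At cedar: go left to mint.
      Visit mint.
      At mint: no left child.
      At mint: go right to kale.
        Visit kale.
        At kale: go left to tulip.
          tulip is a leaf — visit tulip.
        At kale: no right child.
    At cedar: go right to daisy.
      Visit daisy.
      At daisy: go left to poppy.
        Visit poppy.
        At poppy: go left to ash.
          Visit ash.
          At ash: go left to pear.
            pear is a leaf — visit pear.
          At ash: go right to lime.
            lime is a leaf — visit lime.
        At poppy: no right child.
      At daisy: no right child.
  At yew: go right to teak.
    Visit teak.
    At teak: go left to hop.
      Visit hop.
      At hop: go left to fir.
        fir is a leaf — visit fir.
      At hop: no right child.
    At teak: no right child.
At reed: no right child.
Full pre-order sequence: reed, yew, cedar, mint, kale, tulip, daisy, poppy, ash, pear, lime, teak, hop, fir.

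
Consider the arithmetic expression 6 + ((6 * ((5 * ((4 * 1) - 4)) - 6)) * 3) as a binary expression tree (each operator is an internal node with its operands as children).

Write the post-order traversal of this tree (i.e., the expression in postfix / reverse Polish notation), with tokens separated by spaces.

6 6 5 4 1 * 4 - * 6 - * 3 * +

Post-order on an expression tree gives postfix notation: for each operator, emit left operand, right operand, then the operator.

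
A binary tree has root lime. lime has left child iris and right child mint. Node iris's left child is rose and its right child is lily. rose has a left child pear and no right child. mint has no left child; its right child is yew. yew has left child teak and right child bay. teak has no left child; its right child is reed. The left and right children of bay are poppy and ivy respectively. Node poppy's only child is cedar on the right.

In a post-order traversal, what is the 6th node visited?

teak

Post-order visits the left subtree, then the right subtree, then the node.
At lime: go left to iris.
  At iris: go left to rose.
    At rose: go left to pear.
      pear is a leaf — visit pear.
    At rose: no right child.
    Visit rose.
  At iris: go right to lily.
    lily is a leaf — visit lily.
  Visit iris.
At lime: go right to mint.
  At mint: no left child.
  At mint: go right to yew.
    At yew: go left to teak.
      At teak: no left child.
      At teak: go right to reed.
        reed is a leaf — visit reed.
      Visit teak.
    At yew: go right to bay.
      At bay: go left to poppy.
        At poppy: no left child.
        At poppy: go right to cedar.
          cedar is a leaf — visit cedar.
        Visit poppy.
      At bay: go right to ivy.
        ivy is a leaf — visit ivy.
      Visit bay.
    Visit yew.
  Visit mint.
Visit lime.
Full post-order sequence: pear, rose, lily, iris, reed, teak, cedar, poppy, ivy, bay, yew, mint, lime.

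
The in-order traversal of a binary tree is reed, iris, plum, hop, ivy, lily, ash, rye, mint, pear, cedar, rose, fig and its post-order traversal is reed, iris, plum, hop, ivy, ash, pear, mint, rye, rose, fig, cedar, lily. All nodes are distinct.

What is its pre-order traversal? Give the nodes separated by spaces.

lily ivy hop plum iris reed cedar rye ash mint pear fig rose

The last element of post-order is the root; it splits in-order into left and right subtrees.
Root lily: left subtree has 5 nodes {reed, iris, plum, hop, ivy}, right has 7 {ash, rye, mint, pear, cedar, rose, fig}.
  Root ivy: left subtree has 4 nodes {reed, iris, plum, hop}, right has 0 { }.
    Root hop: left subtree has 3 nodes {reed, iris, plum}, right has 0 { }.
      Root plum: left subtree has 2 nodes {reed, iris}, right has 0 { }.
        Root iris: left subtree has 1 node {reed}, right has 0 { }.
  Root cedar: left subtree has 4 nodes {ash, rye, mint, pear}, right has 2 {rose, fig}.
    Root rye: left subtree has 1 node {ash}, right has 2 {mint, pear}.
      Root mint: left subtree has 0 nodes { }, right has 1 {pear}.
    Root fig: left subtree has 1 node {rose}, right has 0 { }.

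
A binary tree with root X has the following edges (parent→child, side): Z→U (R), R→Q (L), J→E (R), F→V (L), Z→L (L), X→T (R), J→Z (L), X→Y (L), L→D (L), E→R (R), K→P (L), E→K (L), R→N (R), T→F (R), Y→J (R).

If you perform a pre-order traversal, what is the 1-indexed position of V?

16

Pre-order visits the node, then its left subtree, then its right subtree.
Visit X.
At X: go left to Y.
  Visit Y.
  At Y: no left child.
  At Y: go right to J.
    Visit J.
    At J: go left to Z.
      Visit Z.
      At Z: go left to L.
        Visit L.
        At L: go left to D.
          D is a leaf — visit D.
        At L: no right child.
      At Z: go right to U.
        U is a leaf — visit U.
    At J: go right to E.
      Visit E.
      At E: go left to K.
        Visit K.
        At K: go left to P.
          P is a leaf — visit P.
        At K: no right child.
      At E: go right to R.
        Visit R.
        At R: go left to Q.
          Q is a leaf — visit Q.
        At R: go right to N.
          N is a leaf — visit N.
At X: go right to T.
  Visit T.
  At T: no left child.
  At T: go right to F.
    Visit F.
    At F: go left to V.
      V is a leaf — visit V.
    At F: no right child.
Full pre-order sequence: X, Y, J, Z, L, D, U, E, K, P, R, Q, N, T, F, V.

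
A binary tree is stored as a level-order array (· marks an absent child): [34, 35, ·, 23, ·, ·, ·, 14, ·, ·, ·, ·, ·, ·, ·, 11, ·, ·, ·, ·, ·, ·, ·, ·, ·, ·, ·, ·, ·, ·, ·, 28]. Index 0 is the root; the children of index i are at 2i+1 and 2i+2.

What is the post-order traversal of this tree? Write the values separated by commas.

Post-order visits the left subtree, then the right subtree, then the node.
At 34: go left to 35.
  At 35: go left to 23.
    At 23: go left to 14.
      At 14: go left to 11.
        At 11: go left to 28.
          28 is a leaf — visit 28.
        At 11: no right child.
        Visit 11.
      At 14: no right child.
      Visit 14.
    At 23: no right child.
    Visit 23.
  At 35: no right child.
  Visit 35.
At 34: no right child.
Visit 34.

28, 11, 14, 23, 35, 34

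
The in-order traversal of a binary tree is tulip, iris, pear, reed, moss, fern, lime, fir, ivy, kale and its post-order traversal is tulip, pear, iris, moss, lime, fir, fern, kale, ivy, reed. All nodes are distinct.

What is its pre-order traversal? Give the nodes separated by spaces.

The last element of post-order is the root; it splits in-order into left and right subtrees.
Root reed: left subtree has 3 nodes {tulip, iris, pear}, right has 6 {moss, fern, lime, fir, ivy, kale}.
  Root iris: left subtree has 1 node {tulip}, right has 1 {pear}.
  Root ivy: left subtree has 4 nodes {moss, fern, lime, fir}, right has 1 {kale}.
    Root fern: left subtree has 1 node {moss}, right has 2 {lime, fir}.
      Root fir: left subtree has 1 node {lime}, right has 0 { }.

reed iris tulip pear ivy fern moss fir lime kale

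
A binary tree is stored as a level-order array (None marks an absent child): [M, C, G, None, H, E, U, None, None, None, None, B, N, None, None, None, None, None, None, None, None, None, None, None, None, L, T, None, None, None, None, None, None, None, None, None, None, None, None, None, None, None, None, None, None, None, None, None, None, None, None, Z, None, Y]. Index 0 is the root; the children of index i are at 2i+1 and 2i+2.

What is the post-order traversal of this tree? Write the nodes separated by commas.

Post-order visits the left subtree, then the right subtree, then the node.
At M: go left to C.
  At C: no left child.
  At C: go right to H.
    H is a leaf — visit H.
  Visit C.
At M: go right to G.
  At G: go left to E.
    At E: go left to B.
      B is a leaf — visit B.
    At E: go right to N.
      At N: go left to L.
        At L: go left to Z.
          Z is a leaf — visit Z.
        At L: no right child.
        Visit L.
      At N: go right to T.
        At T: go left to Y.
          Y is a leaf — visit Y.
        At T: no right child.
        Visit T.
      Visit N.
    Visit E.
  At G: go right to U.
    U is a leaf — visit U.
  Visit G.
Visit M.

H, C, B, Z, L, Y, T, N, E, U, G, M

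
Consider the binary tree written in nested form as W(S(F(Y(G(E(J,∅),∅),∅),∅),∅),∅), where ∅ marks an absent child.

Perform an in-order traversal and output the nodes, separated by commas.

In-order visits the left subtree, then the node, then the right subtree.
At W: go left to S.
  At S: go left to F.
    At F: go left to Y.
      At Y: go left to G.
        At G: go left to E.
          At E: go left to J.
            J is a leaf — visit J.
          Visit E.
          At E: no right child.
        Visit G.
        At G: no right child.
      Visit Y.
      At Y: no right child.
    Visit F.
    At F: no right child.
  Visit S.
  At S: no right child.
Visit W.
At W: no right child.

J, E, G, Y, F, S, W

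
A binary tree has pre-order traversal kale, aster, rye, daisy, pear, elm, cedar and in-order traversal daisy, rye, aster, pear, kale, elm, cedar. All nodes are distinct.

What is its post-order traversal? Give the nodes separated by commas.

daisy, rye, pear, aster, cedar, elm, kale

The first element of pre-order is the root; it splits in-order into left and right subtrees.
Root kale: left subtree has 4 nodes {daisy, rye, aster, pear}, right has 2 {elm, cedar}.
  Root aster: left subtree has 2 nodes {daisy, rye}, right has 1 {pear}.
    Root rye: left subtree has 1 node {daisy}, right has 0 { }.
  Root elm: left subtree has 0 nodes { }, right has 1 {cedar}.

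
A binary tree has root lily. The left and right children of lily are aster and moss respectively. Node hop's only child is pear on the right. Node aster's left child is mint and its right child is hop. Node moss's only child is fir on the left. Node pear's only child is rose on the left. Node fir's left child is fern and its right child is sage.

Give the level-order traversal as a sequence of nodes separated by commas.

Level-order visits nodes level by level from the root, left to right within each level.
Level 0: lily
Level 1: aster, moss
Level 2: mint, hop, fir
Level 3: pear, fern, sage
Level 4: rose

lily, aster, moss, mint, hop, fir, pear, fern, sage, rose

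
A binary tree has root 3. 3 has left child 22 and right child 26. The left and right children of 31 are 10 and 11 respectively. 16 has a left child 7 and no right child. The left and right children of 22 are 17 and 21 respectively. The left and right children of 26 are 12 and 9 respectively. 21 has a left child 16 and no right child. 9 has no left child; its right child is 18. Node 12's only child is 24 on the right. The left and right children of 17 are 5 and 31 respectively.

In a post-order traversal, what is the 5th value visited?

Post-order visits the left subtree, then the right subtree, then the node.
At 3: go left to 22.
  At 22: go left to 17.
    At 17: go left to 5.
      5 is a leaf — visit 5.
    At 17: go right to 31.
      At 31: go left to 10.
        10 is a leaf — visit 10.
      At 31: go right to 11.
        11 is a leaf — visit 11.
      Visit 31.
    Visit 17.
  At 22: go right to 21.
    At 21: go left to 16.
      At 16: go left to 7.
        7 is a leaf — visit 7.
      At 16: no right child.
      Visit 16.
    At 21: no right child.
    Visit 21.
  Visit 22.
At 3: go right to 26.
  At 26: go left to 12.
    At 12: no left child.
    At 12: go right to 24.
      24 is a leaf — visit 24.
    Visit 12.
  At 26: go right to 9.
    At 9: no left child.
    At 9: go right to 18.
      18 is a leaf — visit 18.
    Visit 9.
  Visit 26.
Visit 3.
Full post-order sequence: 5, 10, 11, 31, 17, 7, 16, 21, 22, 24, 12, 18, 9, 26, 3.

17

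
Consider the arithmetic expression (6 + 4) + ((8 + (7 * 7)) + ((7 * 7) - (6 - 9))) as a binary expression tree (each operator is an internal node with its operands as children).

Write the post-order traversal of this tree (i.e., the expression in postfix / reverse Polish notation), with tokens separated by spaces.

6 4 + 8 7 7 * + 7 7 * 6 9 - - + +

Post-order on an expression tree gives postfix notation: for each operator, emit left operand, right operand, then the operator.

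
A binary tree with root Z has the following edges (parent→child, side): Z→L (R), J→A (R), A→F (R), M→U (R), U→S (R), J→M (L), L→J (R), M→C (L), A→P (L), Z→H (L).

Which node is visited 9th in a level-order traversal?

P

Level-order visits nodes level by level from the root, left to right within each level.
Level 0: Z
Level 1: H, L
Level 2: J
Level 3: M, A
Level 4: C, U, P, F
Level 5: S
Full level-order sequence: Z, H, L, J, M, A, C, U, P, F, S.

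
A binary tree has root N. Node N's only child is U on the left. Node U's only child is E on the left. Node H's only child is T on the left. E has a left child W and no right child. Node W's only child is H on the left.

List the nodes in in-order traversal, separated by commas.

In-order visits the left subtree, then the node, then the right subtree.
At N: go left to U.
  At U: go left to E.
    At E: go left to W.
      At W: go left to H.
        At H: go left to T.
          T is a leaf — visit T.
        Visit H.
        At H: no right child.
      Visit W.
      At W: no right child.
    Visit E.
    At E: no right child.
  Visit U.
  At U: no right child.
Visit N.
At N: no right child.

T, H, W, E, U, N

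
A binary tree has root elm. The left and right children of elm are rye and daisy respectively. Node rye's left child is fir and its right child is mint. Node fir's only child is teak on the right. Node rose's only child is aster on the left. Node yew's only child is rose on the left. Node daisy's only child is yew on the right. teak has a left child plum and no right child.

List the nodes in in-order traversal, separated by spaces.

fir plum teak rye mint elm daisy aster rose yew

In-order visits the left subtree, then the node, then the right subtree.
At elm: go left to rye.
  At rye: go left to fir.
    At fir: no left child.
    Visit fir.
    At fir: go right to teak.
      At teak: go left to plum.
        plum is a leaf — visit plum.
      Visit teak.
      At teak: no right child.
  Visit rye.
  At rye: go right to mint.
    mint is a leaf — visit mint.
Visit elm.
At elm: go right to daisy.
  At daisy: no left child.
  Visit daisy.
  At daisy: go right to yew.
    At yew: go left to rose.
      At rose: go left to aster.
        aster is a leaf — visit aster.
      Visit rose.
      At rose: no right child.
    Visit yew.
    At yew: no right child.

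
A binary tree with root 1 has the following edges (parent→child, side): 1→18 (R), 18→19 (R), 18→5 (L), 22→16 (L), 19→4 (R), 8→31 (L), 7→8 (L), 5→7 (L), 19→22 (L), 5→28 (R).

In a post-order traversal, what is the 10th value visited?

Post-order visits the left subtree, then the right subtree, then the node.
At 1: no left child.
At 1: go right to 18.
  At 18: go left to 5.
    At 5: go left to 7.
      At 7: go left to 8.
        At 8: go left to 31.
          31 is a leaf — visit 31.
        At 8: no right child.
        Visit 8.
      At 7: no right child.
      Visit 7.
    At 5: go right to 28.
      28 is a leaf — visit 28.
    Visit 5.
  At 18: go right to 19.
    At 19: go left to 22.
      At 22: go left to 16.
        16 is a leaf — visit 16.
      At 22: no right child.
      Visit 22.
    At 19: go right to 4.
      4 is a leaf — visit 4.
    Visit 19.
  Visit 18.
Visit 1.
Full post-order sequence: 31, 8, 7, 28, 5, 16, 22, 4, 19, 18, 1.

18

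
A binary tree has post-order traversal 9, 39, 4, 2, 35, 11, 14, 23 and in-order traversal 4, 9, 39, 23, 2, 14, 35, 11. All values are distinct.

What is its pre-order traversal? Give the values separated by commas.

The last element of post-order is the root; it splits in-order into left and right subtrees.
Root 23: left subtree has 3 nodes {4, 9, 39}, right has 4 {2, 14, 35, 11}.
  Root 4: left subtree has 0 nodes { }, right has 2 {9, 39}.
    Root 39: left subtree has 1 node {9}, right has 0 { }.
  Root 14: left subtree has 1 node {2}, right has 2 {35, 11}.
    Root 11: left subtree has 1 node {35}, right has 0 { }.

23, 4, 39, 9, 14, 2, 11, 35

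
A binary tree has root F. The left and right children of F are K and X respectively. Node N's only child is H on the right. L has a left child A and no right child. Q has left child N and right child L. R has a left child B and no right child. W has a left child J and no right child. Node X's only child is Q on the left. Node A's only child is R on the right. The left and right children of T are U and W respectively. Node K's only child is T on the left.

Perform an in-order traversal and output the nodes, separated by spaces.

U T J W K F N H Q A B R L X

In-order visits the left subtree, then the node, then the right subtree.
At F: go left to K.
  At K: go left to T.
    At T: go left to U.
      U is a leaf — visit U.
    Visit T.
    At T: go right to W.
      At W: go left to J.
        J is a leaf — visit J.
      Visit W.
      At W: no right child.
  Visit K.
  At K: no right child.
Visit F.
At F: go right to X.
  At X: go left to Q.
    At Q: go left to N.
      At N: no left child.
      Visit N.
      At N: go right to H.
        H is a leaf — visit H.
    Visit Q.
    At Q: go right to L.
      At L: go left to A.
        At A: no left child.
        Visit A.
        At A: go right to R.
          At R: go left to B.
            B is a leaf — visit B.
          Visit R.
          At R: no right child.
      Visit L.
      At L: no right child.
  Visit X.
  At X: no right child.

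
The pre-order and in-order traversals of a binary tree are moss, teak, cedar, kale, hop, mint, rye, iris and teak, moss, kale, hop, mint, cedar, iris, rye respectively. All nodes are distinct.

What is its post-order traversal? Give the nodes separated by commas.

The first element of pre-order is the root; it splits in-order into left and right subtrees.
Root moss: left subtree has 1 node {teak}, right has 6 {kale, hop, mint, cedar, iris, rye}.
  Root cedar: left subtree has 3 nodes {kale, hop, mint}, right has 2 {iris, rye}.
    Root kale: left subtree has 0 nodes { }, right has 2 {hop, mint}.
      Root hop: left subtree has 0 nodes { }, right has 1 {mint}.
    Root rye: left subtree has 1 node {iris}, right has 0 { }.

teak, mint, hop, kale, iris, rye, cedar, moss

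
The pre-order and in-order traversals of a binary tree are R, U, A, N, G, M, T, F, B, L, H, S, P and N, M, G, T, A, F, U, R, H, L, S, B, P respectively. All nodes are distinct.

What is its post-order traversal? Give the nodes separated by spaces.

The first element of pre-order is the root; it splits in-order into left and right subtrees.
Root R: left subtree has 7 nodes {N, M, G, T, A, F, U}, right has 5 {H, L, S, B, P}.
  Root U: left subtree has 6 nodes {N, M, G, T, A, F}, right has 0 { }.
    Root A: left subtree has 4 nodes {N, M, G, T}, right has 1 {F}.
      Root N: left subtree has 0 nodes { }, right has 3 {M, G, T}.
        Root G: left subtree has 1 node {M}, right has 1 {T}.
  Root B: left subtree has 3 nodes {H, L, S}, right has 1 {P}.
    Root L: left subtree has 1 node {H}, right has 1 {S}.

M T G N F A U H S L P B R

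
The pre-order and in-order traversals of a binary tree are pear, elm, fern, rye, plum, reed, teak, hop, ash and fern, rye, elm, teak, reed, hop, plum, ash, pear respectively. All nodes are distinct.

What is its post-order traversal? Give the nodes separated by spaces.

rye fern teak hop reed ash plum elm pear

The first element of pre-order is the root; it splits in-order into left and right subtrees.
Root pear: left subtree has 8 nodes {fern, rye, elm, teak, reed, hop, plum, ash}, right has 0 { }.
  Root elm: left subtree has 2 nodes {fern, rye}, right has 5 {teak, reed, hop, plum, ash}.
    Root fern: left subtree has 0 nodes { }, right has 1 {rye}.
    Root plum: left subtree has 3 nodes {teak, reed, hop}, right has 1 {ash}.
      Root reed: left subtree has 1 node {teak}, right has 1 {hop}.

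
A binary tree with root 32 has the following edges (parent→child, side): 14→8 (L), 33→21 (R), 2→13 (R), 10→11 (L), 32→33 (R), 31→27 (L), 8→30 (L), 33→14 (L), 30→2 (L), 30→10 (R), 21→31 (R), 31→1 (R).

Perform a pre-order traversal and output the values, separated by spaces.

32 33 14 8 30 2 13 10 11 21 31 27 1

Pre-order visits the node, then its left subtree, then its right subtree.
Visit 32.
At 32: no left child.
At 32: go right to 33.
  Visit 33.
  At 33: go left to 14.
    Visit 14.
    At 14: go left to 8.
      Visit 8.
      At 8: go left to 30.
        Visit 30.
        At 30: go left to 2.
          Visit 2.
          At 2: no left child.
          At 2: go right to 13.
            13 is a leaf — visit 13.
        At 30: go right to 10.
          Visit 10.
          At 10: go left to 11.
            11 is a leaf — visit 11.
          At 10: no right child.
      At 8: no right child.
    At 14: no right child.
  At 33: go right to 21.
    Visit 21.
    At 21: no left child.
    At 21: go right to 31.
      Visit 31.
      At 31: go left to 27.
        27 is a leaf — visit 27.
      At 31: go right to 1.
        1 is a leaf — visit 1.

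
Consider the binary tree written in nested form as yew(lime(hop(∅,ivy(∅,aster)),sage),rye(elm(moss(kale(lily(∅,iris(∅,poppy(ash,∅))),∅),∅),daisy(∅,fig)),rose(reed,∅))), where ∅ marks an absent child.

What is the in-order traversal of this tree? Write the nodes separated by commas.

In-order visits the left subtree, then the node, then the right subtree.
At yew: go left to lime.
  At lime: go left to hop.
    At hop: no left child.
    Visit hop.
    At hop: go right to ivy.
      At ivy: no left child.
      Visit ivy.
      At ivy: go right to aster.
        aster is a leaf — visit aster.
  Visit lime.
  At lime: go right to sage.
    sage is a leaf — visit sage.
Visit yew.
At yew: go right to rye.
  At rye: go left to elm.
    At elm: go left to moss.
      At moss: go left to kale.
        At kale: go left to lily.
          At lily: no left child.
          Visit lily.
          At lily: go right to iris.
            At iris: no left child.
            Visit iris.
            At iris: go right to poppy.
              At poppy: go left to ash.
                ash is a leaf — visit ash.
              Visit poppy.
              At poppy: no right child.
        Visit kale.
        At kale: no right child.
      Visit moss.
      At moss: no right child.
    Visit elm.
    At elm: go right to daisy.
      At daisy: no left child.
      Visit daisy.
      At daisy: go right to fig.
        fig is a leaf — visit fig.
  Visit rye.
  At rye: go right to rose.
    At rose: go left to reed.
      reed is a leaf — visit reed.
    Visit rose.
    At rose: no right child.

hop, ivy, aster, lime, sage, yew, lily, iris, ash, poppy, kale, moss, elm, daisy, fig, rye, reed, rose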